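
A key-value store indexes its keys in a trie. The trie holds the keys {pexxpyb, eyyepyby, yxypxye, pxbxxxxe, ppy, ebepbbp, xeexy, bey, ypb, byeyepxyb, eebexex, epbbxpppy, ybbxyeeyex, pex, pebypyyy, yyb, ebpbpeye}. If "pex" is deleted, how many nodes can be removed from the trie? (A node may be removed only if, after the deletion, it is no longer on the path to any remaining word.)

A node on "pex"'s path can go only if nothing else ends at it or branches off below it.
Every node on "pex" is still needed (e.g. by "pexxpyb"), so nothing is freed.
Nodes removed: 0

0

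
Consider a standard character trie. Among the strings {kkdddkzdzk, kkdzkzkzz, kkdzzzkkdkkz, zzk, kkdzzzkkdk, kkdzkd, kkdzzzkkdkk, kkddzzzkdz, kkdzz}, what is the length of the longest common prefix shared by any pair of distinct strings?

Look for the deepest trie node that still has at least two words in its subtree.
"kkdzzzkkdkk" and "kkdzzzkkdkkz" agree on "kkdzzzkkdkk" (11 characters) before diverging; nothing deeper is shared.
Longest shared-prefix length: 11

11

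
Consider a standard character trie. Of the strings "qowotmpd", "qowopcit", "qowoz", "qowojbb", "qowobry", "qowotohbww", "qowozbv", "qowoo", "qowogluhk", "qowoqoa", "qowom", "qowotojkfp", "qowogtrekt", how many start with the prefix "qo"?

Walk to "qo"; the words in its subtree are exactly those with that prefix.
Words under "qo": qowobry, qowogluhk, qowogtrekt, qowojbb, qowom, qowoo, qowopcit, qowoqoa, qowotmpd, qowotohbww, qowotojkfp, qowoz, qowozbv
Count: 13

13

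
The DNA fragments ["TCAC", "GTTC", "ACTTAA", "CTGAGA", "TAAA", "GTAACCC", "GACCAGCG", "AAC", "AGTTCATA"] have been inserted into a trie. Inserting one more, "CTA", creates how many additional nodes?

Walking "CTA" from the root, the first 2 characters ("CT") follow existing edges; "A" is the first miss.
New nodes needed: |"CTA"| − 2 = 3 − 2 = 1.

1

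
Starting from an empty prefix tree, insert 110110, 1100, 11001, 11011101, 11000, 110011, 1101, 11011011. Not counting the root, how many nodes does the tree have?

15

For each word, the new-node count is its length minus the longest prefix already in the trie:
  "110110" → 6 new (1, 1, 0, 1, 1, 0)
  "1100" → prefix "110" already present; 1 new (0)
  "11001" → prefix "1100" already present; 1 new (1)
  "11011101" → prefix "11011" already present; 3 new (1, 0, 1)
  "11000" → prefix "1100" already present; 1 new (0)
  "110011" → prefix "11001" already present; 1 new (1)
  "1101" → prefix "1101" already present; 0 new (none)
  "11011011" → prefix "110110" already present; 2 new (1, 1)
Total nodes = 6 + 1 + 1 + 3 + 1 + 1 + 0 + 2 = 15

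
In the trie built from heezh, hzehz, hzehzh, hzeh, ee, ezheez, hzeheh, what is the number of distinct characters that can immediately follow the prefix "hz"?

1

The children of the "hz" node are the distinct next characters among strings starting with "hz".
Distinct next characters after "hz": e.
That node has 1 child edge.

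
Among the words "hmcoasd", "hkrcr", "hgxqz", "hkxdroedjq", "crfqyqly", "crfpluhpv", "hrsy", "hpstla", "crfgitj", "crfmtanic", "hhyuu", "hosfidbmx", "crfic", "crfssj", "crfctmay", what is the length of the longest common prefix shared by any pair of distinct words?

Equivalently: take the maximum, over all pairs, of their longest common prefix length.
e.g. "crfctmay" and "crfgitj" share the prefix "crf" of length 3; no pair shares a longer one.
Longest shared-prefix length: 3

3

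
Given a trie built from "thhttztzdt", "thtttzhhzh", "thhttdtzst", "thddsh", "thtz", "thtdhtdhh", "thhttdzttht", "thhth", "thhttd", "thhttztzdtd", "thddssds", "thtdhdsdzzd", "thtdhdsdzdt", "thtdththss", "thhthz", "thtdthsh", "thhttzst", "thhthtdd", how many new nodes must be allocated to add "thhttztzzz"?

2

The longest prefix of "thhttztzzz" already in the trie is "thhttztz" (length 8).
Each of the 2 remaining characters creates one node.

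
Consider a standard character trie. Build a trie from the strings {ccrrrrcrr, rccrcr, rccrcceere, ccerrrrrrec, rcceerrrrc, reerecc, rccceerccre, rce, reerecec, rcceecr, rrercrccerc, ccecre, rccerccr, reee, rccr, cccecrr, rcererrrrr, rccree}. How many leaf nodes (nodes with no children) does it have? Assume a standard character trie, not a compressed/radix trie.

A leaf is a node with no children — equivalently, the end of a word that is not a proper prefix of any other stored word.
Those words: "cccecrr", "ccecre", "ccerrrrrrec", "ccrrrrcrr", "rccceerccre", "rcceecr", "rcceerrrrc", "rccerccr", "rccrcceere", "rccrcr", "rccree", "rcererrrrr", "reee", "reerecc", "reerecec", "rrercrccerc"
Leaf count: 16

16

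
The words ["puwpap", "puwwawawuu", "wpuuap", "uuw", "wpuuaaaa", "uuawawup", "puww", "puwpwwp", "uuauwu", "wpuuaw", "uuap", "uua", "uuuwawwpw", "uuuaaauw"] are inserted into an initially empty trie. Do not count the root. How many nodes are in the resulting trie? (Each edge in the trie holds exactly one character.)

51

For each word, the new-node count is its length minus the longest prefix already in the trie:
  "puwpap" → 6 new (p, u, w, p, a, p)
  "puwwawawuu" → prefix "puw" already present; 7 new (w, a, w, a, w, u, u)
  "wpuuap" → 6 new (w, p, u, u, a, p)
  "uuw" → 3 new (u, u, w)
  "wpuuaaaa" → prefix "wpuua" already present; 3 new (a, a, a)
  "uuawawup" → prefix "uu" already present; 6 new (a, w, a, w, u, p)
  "puww" → prefix "puww" already present; 0 new (none)
  "puwpwwp" → prefix "puwp" already present; 3 new (w, w, p)
  "uuauwu" → prefix "uua" already present; 3 new (u, w, u)
  "wpuuaw" → prefix "wpuua" already present; 1 new (w)
  "uuap" → prefix "uua" already present; 1 new (p)
  "uua" → prefix "uua" already present; 0 new (none)
  "uuuwawwpw" → prefix "uu" already present; 7 new (u, w, a, w, w, p, w)
  "uuuaaauw" → prefix "uuu" already present; 5 new (a, a, a, u, w)
Total nodes = 6 + 7 + 6 + 3 + 3 + 6 + 0 + 3 + 3 + 1 + 1 + 0 + 7 + 5 = 51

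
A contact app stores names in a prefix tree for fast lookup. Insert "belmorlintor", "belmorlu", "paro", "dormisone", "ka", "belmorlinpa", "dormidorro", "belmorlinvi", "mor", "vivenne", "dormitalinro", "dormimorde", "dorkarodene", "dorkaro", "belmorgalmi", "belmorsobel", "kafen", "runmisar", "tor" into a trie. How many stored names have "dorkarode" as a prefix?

1

Filter for entries beginning with "dorkarode":
Words under "dorkarode": dorkarodene
Count: 1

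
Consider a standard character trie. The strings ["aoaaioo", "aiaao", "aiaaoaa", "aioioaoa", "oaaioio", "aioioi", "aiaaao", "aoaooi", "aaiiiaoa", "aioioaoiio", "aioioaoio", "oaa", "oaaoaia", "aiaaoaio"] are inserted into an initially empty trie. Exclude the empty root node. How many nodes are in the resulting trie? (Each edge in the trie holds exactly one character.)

49

Count nodes per top-level branch (shared prefixes stored once):
  'a'-branch (aaiiiaoa, aiaaao, aiaao, aiaaoaa, aiaaoaio, aioioaoa, aioioaoiio, aioioaoio, aioioi, aoaaioo, aoaooi): 38 nodes
  'o'-branch (oaa, oaaioio, oaaoaia): 11 nodes
Sum: 49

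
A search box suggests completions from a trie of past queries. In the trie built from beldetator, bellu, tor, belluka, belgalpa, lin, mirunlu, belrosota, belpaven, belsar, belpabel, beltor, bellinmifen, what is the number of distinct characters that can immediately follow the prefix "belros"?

1

The children of the "belros" node are the distinct next characters among strings starting with "belros".
Characters that immediately follow "belros" among the stored strings: {o}.
That node has 1 child edge.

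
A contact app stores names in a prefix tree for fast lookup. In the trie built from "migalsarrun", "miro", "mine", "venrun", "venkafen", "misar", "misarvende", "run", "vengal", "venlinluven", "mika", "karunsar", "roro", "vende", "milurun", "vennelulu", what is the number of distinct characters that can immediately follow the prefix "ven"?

The children of the "ven" node are the distinct next characters among strings starting with "ven".
Characters that immediately follow "ven" among the stored strings: {d, g, k, l, n, r}.
That node has 6 child edges.

6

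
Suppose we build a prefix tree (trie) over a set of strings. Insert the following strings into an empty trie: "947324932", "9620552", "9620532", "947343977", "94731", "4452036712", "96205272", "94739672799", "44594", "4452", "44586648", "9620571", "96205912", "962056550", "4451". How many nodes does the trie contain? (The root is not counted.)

60

Count nodes per top-level branch (shared prefixes stored once):
  '4'-branch (4451, 4452, 4452036712, 44586648, 44594): 18 nodes
  '9'-branch (94731, 947324932, 947343977, 94739672799, 96205272, 9620532, 9620552, 962056550, 9620571, 96205912): 42 nodes
Sum: 60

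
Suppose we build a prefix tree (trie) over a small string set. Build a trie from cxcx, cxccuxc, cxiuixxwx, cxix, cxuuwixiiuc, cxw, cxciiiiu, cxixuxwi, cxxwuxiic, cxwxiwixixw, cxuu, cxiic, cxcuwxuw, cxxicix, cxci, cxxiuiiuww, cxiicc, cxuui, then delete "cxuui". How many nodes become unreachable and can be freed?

1

Walk "cxuui" from the leaf back toward the root, removing each node that no remaining word uses.
The suffix "i" (1 node) is used only by "cxuui"; the node for "cxuu" still has the child "w", so pruning stops there.
Nodes removed: 1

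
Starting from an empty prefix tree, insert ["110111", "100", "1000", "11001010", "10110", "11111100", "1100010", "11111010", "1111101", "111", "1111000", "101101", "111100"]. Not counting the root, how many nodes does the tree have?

Trie structure (* marks end of a word):
(root)
└─ 1
   ├─ 0
   │  ├─ 0 *
   │  │  └─ 0 *
   │  └─ 1
   │     └─ 1
   │        └─ 0 *
   │           └─ 1 *
   └─ 1
      ├─ 0
      │  ├─ 0
      │  │  ├─ 0
      │  │  │  └─ 1
      │  │  │     └─ 0 *
      │  │  └─ 1
      │  │     └─ 0
      │  │        └─ 1
      │  │           └─ 0 *
      │  └─ 1
      │     └─ 1
      │        └─ 1 *
      └─ 1 *
         └─ 1
            ├─ 0
            │  └─ 0 *
            │     └─ 0 *
            └─ 1
               ├─ 0
               │  └─ 1 *
               │     └─ 0 *
               └─ 1
                  └─ 0
                     └─ 0 *
Counting every labelled node above: 33.

33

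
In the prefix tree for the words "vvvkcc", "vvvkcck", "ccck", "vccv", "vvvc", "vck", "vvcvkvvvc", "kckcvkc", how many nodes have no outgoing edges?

7

A leaf is a node with no children — equivalently, the end of a word that is not a proper prefix of any other stored word.
Those words: "ccck", "kckcvkc", "vccv", "vck", "vvcvkvvvc", "vvvc", "vvvkcck"
Leaf count: 7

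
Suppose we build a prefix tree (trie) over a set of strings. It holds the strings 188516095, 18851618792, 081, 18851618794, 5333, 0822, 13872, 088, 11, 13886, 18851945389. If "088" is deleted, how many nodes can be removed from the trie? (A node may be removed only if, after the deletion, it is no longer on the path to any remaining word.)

After clearing the end-marker at "088", prune upward until reaching a node still needed by another word.
The suffix "8" (1 node) is used only by "088"; the node for "08" still has the child "1", so pruning stops there.
Nodes removed: 1

1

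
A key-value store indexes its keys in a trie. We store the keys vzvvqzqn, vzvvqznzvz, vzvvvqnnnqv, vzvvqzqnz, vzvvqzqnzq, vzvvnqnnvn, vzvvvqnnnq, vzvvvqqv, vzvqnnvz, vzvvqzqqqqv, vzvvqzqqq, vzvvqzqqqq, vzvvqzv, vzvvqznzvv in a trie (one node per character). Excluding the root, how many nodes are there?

40

Trace insertions, counting only characters that open a new branch:
  "vzvvqzqn" → 8 new (v, z, v, v, q, z, q, n)
  "vzvvqznzvz" → prefix "vzvvqz" already present; 4 new (n, z, v, z)
  "vzvvvqnnnqv" → prefix "vzvv" already present; 7 new (v, q, n, n, n, q, v)
  "vzvvqzqnz" → prefix "vzvvqzqn" already present; 1 new (z)
  "vzvvqzqnzq" → prefix "vzvvqzqnz" already present; 1 new (q)
  "vzvvnqnnvn" → prefix "vzvv" already present; 6 new (n, q, n, n, v, n)
  "vzvvvqnnnq" → prefix "vzvvvqnnnq" already present; 0 new (none)
  "vzvvvqqv" → prefix "vzvvvq" already present; 2 new (q, v)
  "vzvqnnvz" → prefix "vzv" already present; 5 new (q, n, n, v, z)
  "vzvvqzqqqqv" → prefix "vzvvqzq" already present; 4 new (q, q, q, v)
  "vzvvqzqqq" → prefix "vzvvqzqqq" already present; 0 new (none)
  "vzvvqzqqqq" → prefix "vzvvqzqqqq" already present; 0 new (none)
  "vzvvqzv" → prefix "vzvvqz" already present; 1 new (v)
  "vzvvqznzvv" → prefix "vzvvqznzv" already present; 1 new (v)
Total nodes = 8 + 4 + 7 + 1 + 1 + 6 + 0 + 2 + 5 + 4 + 0 + 0 + 1 + 1 = 40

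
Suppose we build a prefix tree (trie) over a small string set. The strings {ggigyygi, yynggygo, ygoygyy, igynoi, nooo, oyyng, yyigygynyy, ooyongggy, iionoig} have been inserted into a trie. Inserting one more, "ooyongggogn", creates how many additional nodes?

The longest prefix of "ooyongggogn" already in the trie is "ooyonggg" (length 8).
So 11 − 8 = 3 new nodes.

3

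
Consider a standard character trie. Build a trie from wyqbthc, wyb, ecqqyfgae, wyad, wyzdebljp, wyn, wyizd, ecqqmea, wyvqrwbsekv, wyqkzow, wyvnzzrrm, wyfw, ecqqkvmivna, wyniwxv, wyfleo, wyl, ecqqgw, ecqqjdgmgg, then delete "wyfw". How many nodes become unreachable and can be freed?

1

After clearing the end-marker at "wyfw", prune upward until reaching a node still needed by another word.
The suffix "w" (1 node) is used only by "wyfw"; the node for "wyf" still has the child "l", so pruning stops there.
Nodes removed: 1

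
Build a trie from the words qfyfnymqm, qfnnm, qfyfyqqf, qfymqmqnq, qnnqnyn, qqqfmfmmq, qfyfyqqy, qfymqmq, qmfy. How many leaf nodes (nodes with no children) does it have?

Leaves are exactly the stored words that no other stored word extends.
Those words: "qfnnm", "qfyfnymqm", "qfyfyqqf", "qfyfyqqy", "qfymqmqnq", "qmfy", "qnnqnyn", "qqqfmfmmq"
Leaf count: 8

8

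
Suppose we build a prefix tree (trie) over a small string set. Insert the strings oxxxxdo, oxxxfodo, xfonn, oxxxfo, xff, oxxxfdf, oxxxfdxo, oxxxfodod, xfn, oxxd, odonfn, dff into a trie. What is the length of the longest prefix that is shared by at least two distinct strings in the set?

8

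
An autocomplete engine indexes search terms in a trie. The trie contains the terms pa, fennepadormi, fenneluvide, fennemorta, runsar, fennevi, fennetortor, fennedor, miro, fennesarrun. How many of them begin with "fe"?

Traverse to the node for "fe", then collect every word in that subtree.
Words under "fe": fennedor, fenneluvide, fennemorta, fennepadormi, fennesarrun, fennetortor, fennevi
Count: 7

7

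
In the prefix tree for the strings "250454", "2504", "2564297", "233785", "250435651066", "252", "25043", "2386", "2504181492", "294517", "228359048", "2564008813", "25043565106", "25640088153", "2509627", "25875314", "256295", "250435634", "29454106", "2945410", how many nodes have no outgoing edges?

16

A leaf is a node with no children — equivalently, the end of a word that is not a proper prefix of any other stored word.
Those words: "228359048", "233785", "2386", "2504181492", "250435634", "250435651066", "250454", "2509627", "252", "256295", "2564008813", "25640088153", "2564297", "25875314", "294517", "29454106"
Leaf count: 16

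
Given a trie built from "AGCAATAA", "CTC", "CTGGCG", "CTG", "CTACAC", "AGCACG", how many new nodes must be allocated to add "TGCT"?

4

Nothing in the trie begins with "T"; the whole of "TGCT" is new.
4 − 0 = 4 new nodes.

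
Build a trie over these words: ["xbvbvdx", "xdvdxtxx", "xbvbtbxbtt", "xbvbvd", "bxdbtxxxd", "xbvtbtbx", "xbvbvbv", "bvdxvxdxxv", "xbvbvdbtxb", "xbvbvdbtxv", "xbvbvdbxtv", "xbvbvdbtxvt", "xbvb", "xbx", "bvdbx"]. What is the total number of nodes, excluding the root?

57

Trace insertions, counting only characters that open a new branch:
  "xbvbvdx" → 7 new (x, b, v, b, v, d, x)
  "xdvdxtxx" → prefix "x" already present; 7 new (d, v, d, x, t, x, x)
  "xbvbtbxbtt" → prefix "xbvb" already present; 6 new (t, b, x, b, t, t)
  "xbvbvd" → prefix "xbvbvd" already present; 0 new (none)
  "bxdbtxxxd" → 9 new (b, x, d, b, t, x, x, x, d)
  "xbvtbtbx" → prefix "xbv" already present; 5 new (t, b, t, b, x)
  "xbvbvbv" → prefix "xbvbv" already present; 2 new (b, v)
  "bvdxvxdxxv" → prefix "b" already present; 9 new (v, d, x, v, x, d, x, x, v)
  "xbvbvdbtxb" → prefix "xbvbvd" already present; 4 new (b, t, x, b)
  "xbvbvdbtxv" → prefix "xbvbvdbtx" already present; 1 new (v)
  "xbvbvdbxtv" → prefix "xbvbvdb" already present; 3 new (x, t, v)
  "xbvbvdbtxvt" → prefix "xbvbvdbtxv" already present; 1 new (t)
  "xbvb" → prefix "xbvb" already present; 0 new (none)
  "xbx" → prefix "xb" already present; 1 new (x)
  "bvdbx" → prefix "bvd" already present; 2 new (b, x)
Total nodes = 7 + 7 + 6 + 0 + 9 + 5 + 2 + 9 + 4 + 1 + 3 + 1 + 0 + 1 + 2 = 57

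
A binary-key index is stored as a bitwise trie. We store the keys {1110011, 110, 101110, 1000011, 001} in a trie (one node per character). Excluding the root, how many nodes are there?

21

Trie structure (* marks end of a word):
(root)
├─ 0
│  └─ 0
│     └─ 1 *
└─ 1
   ├─ 0
   │  ├─ 0
   │  │  └─ 0
   │  │     └─ 0
   │  │        └─ 1
   │  │           └─ 1 *
   │  └─ 1
   │     └─ 1
   │        └─ 1
   │           └─ 0 *
   └─ 1
      ├─ 0 *
      └─ 1
         └─ 0
            └─ 0
               └─ 1
                  └─ 1 *
Counting every labelled node above: 21.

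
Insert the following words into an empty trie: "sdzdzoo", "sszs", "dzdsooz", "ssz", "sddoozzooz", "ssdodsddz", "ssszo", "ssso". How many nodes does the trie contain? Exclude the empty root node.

For each word, the new-node count is its length minus the longest prefix already in the trie:
  "sdzdzoo" → 7 new (s, d, z, d, z, o, o)
  "sszs" → prefix "s" already present; 3 new (s, z, s)
  "dzdsooz" → 7 new (d, z, d, s, o, o, z)
  "ssz" → prefix "ssz" already present; 0 new (none)
  "sddoozzooz" → prefix "sd" already present; 8 new (d, o, o, z, z, o, o, z)
  "ssdodsddz" → prefix "ss" already present; 7 new (d, o, d, s, d, d, z)
  "ssszo" → prefix "ss" already present; 3 new (s, z, o)
  "ssso" → prefix "sss" already present; 1 new (o)
Total nodes = 7 + 3 + 7 + 0 + 8 + 7 + 3 + 1 = 36

36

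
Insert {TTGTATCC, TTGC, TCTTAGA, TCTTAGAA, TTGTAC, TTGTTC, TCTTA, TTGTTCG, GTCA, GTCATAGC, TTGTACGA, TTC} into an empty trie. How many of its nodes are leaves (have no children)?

7

A leaf is a node with no children — equivalently, the end of a word that is not a proper prefix of any other stored word.
Those words: "GTCATAGC", "TCTTAGAA", "TTC", "TTGC", "TTGTACGA", "TTGTATCC", "TTGTTCG"
Leaf count: 7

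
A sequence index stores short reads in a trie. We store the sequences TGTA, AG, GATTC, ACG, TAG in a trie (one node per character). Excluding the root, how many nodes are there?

Count nodes per top-level branch (shared prefixes stored once):
  'A'-branch (ACG, AG): 4 nodes
  'G'-branch (GATTC): 5 nodes
  'T'-branch (TAG, TGTA): 6 nodes
Sum: 15

15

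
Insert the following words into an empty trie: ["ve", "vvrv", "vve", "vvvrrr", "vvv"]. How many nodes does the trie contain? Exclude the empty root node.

Trie structure (* marks end of a word):
(root)
└─ v
   ├─ e *
   └─ v
      ├─ e *
      ├─ r
      │  └─ v *
      └─ v *
         └─ r
            └─ r
               └─ r *
Counting every labelled node above: 10.

10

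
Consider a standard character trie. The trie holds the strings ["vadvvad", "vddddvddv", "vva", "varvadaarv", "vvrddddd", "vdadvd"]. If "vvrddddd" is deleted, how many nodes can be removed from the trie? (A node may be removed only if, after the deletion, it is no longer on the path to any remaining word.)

After clearing the end-marker at "vvrddddd", prune upward until reaching a node still needed by another word.
The suffix "rddddd" (6 nodes) is used only by "vvrddddd"; the node for "vv" still has the child "a", so pruning stops there.
Nodes removed: 6

6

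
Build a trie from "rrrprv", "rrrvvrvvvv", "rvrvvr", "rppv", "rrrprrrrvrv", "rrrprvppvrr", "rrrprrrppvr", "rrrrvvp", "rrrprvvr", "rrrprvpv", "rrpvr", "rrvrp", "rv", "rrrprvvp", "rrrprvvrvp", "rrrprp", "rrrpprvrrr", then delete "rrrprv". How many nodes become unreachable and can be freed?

0

Walk "rrrprv" from the leaf back toward the root, removing each node that no remaining word uses.
Every node on "rrrprv" is still needed (e.g. by "rrrprvppvrr"), so nothing is freed.
Nodes removed: 0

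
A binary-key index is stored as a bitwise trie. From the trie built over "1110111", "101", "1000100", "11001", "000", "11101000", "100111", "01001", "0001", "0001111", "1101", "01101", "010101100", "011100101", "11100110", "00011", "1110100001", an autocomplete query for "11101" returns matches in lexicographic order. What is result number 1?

Words with prefix "11101", in lexicographic order: "11101000", "1110100001", "1110111"
Position 1: 11101000

11101000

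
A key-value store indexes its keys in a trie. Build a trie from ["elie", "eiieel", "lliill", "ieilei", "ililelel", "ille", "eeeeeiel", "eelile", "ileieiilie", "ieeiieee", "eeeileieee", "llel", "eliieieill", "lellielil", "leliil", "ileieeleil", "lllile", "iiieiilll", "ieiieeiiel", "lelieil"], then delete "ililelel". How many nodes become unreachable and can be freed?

A node on "ililelel"'s path can go only if nothing else ends at it or branches off below it.
The suffix "ilelel" (6 nodes) is used only by "ililelel"; the node for "il" still has the child "l", so pruning stops there.
Nodes removed: 6

6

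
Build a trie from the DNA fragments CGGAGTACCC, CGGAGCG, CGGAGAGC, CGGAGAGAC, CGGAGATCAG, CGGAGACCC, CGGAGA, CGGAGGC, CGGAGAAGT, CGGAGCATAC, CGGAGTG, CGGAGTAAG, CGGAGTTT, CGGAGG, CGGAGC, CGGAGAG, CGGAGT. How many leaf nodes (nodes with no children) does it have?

Leaves are exactly the stored words that no other stored word extends.
Those words: "CGGAGAAGT", "CGGAGACCC", "CGGAGAGAC", "CGGAGAGC", "CGGAGATCAG", "CGGAGCATAC", "CGGAGCG", "CGGAGGC", "CGGAGTAAG", "CGGAGTACCC", "CGGAGTG", "CGGAGTTT"
Leaf count: 12

12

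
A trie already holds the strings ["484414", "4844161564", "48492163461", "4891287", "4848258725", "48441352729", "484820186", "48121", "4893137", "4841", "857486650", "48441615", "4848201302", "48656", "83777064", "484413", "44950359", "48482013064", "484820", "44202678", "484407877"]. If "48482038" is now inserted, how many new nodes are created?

2

"484820" is already a path in the trie; the remaining "38" must be added.
So 8 − 6 = 2 new nodes.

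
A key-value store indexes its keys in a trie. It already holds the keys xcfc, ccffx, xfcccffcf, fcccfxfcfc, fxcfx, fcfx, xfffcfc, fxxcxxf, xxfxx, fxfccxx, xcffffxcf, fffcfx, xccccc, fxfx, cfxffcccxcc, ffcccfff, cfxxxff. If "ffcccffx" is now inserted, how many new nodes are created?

The longest prefix of "ffcccffx" already in the trie is "ffcccff" (length 7).
So 8 − 7 = 1 new nodes.

1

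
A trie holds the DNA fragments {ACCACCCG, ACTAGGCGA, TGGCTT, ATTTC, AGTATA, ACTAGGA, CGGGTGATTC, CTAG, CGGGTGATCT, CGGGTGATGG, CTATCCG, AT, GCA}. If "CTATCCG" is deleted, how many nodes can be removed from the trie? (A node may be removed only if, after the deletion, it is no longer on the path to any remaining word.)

4

After clearing the end-marker at "CTATCCG", prune upward until reaching a node still needed by another word.
The suffix "TCCG" (4 nodes) is used only by "CTATCCG"; the node for "CTA" still has the child "G", so pruning stops there.
Nodes removed: 4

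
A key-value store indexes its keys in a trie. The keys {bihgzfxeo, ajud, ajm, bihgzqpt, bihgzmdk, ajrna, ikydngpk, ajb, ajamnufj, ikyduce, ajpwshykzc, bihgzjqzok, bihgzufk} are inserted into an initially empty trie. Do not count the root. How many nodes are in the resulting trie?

57

For each word, the new-node count is its length minus the longest prefix already in the trie:
  "bihgzfxeo" → 9 new (b, i, h, g, z, f, x, e, o)
  "ajud" → 4 new (a, j, u, d)
  "ajm" → prefix "aj" already present; 1 new (m)
  "bihgzqpt" → prefix "bihgz" already present; 3 new (q, p, t)
  "bihgzmdk" → prefix "bihgz" already present; 3 new (m, d, k)
  "ajrna" → prefix "aj" already present; 3 new (r, n, a)
  "ikydngpk" → 8 new (i, k, y, d, n, g, p, k)
  "ajb" → prefix "aj" already present; 1 new (b)
  "ajamnufj" → prefix "aj" already present; 6 new (a, m, n, u, f, j)
  "ikyduce" → prefix "ikyd" already present; 3 new (u, c, e)
  "ajpwshykzc" → prefix "aj" already present; 8 new (p, w, s, h, y, k, z, c)
  "bihgzjqzok" → prefix "bihgz" already present; 5 new (j, q, z, o, k)
  "bihgzufk" → prefix "bihgz" already present; 3 new (u, f, k)
Total nodes = 9 + 4 + 1 + 3 + 3 + 3 + 8 + 1 + 6 + 3 + 8 + 5 + 3 = 57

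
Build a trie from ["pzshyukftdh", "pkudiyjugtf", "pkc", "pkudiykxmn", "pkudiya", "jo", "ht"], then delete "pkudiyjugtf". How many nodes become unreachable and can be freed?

5

Walk "pkudiyjugtf" from the leaf back toward the root, removing each node that no remaining word uses.
The suffix "jugtf" (5 nodes) is used only by "pkudiyjugtf"; the node for "pkudiy" still has the child "k", so pruning stops there.
Nodes removed: 5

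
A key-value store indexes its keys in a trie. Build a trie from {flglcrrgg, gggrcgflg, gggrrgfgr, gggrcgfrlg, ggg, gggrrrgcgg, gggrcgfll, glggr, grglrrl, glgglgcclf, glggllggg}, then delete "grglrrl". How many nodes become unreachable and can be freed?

6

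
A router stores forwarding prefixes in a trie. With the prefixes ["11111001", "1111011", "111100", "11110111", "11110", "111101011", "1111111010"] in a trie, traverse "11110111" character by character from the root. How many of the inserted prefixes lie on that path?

Traverse "11110111" character by character; count nodes along the way that are marked as word ends.
Prefixes of the query that are stored words: "11110", "1111011", "11110111"
Count: 3

3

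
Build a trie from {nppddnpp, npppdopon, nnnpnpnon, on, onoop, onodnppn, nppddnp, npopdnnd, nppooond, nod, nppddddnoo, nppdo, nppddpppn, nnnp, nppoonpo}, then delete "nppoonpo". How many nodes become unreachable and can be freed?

A node on "nppoonpo"'s path can go only if nothing else ends at it or branches off below it.
The suffix "npo" (3 nodes) is used only by "nppoonpo"; the node for "nppoo" still has the child "o", so pruning stops there.
Nodes removed: 3

3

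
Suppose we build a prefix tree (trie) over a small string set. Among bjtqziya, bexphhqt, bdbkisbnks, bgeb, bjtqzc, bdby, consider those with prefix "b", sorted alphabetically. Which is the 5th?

Filter for "b…" and sort: "bdbkisbnks", "bdby", "bexphhqt", "bgeb", "bjtqzc", "bjtqziya"
The 5th is bjtqzc.

bjtqzc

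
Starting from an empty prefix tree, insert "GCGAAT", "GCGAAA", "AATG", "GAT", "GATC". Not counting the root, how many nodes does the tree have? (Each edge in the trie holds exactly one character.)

Trace insertions, counting only characters that open a new branch:
  "GCGAAT" → 6 new (G, C, G, A, A, T)
  "GCGAAA" → prefix "GCGAA" already present; 1 new (A)
  "AATG" → 4 new (A, A, T, G)
  "GAT" → prefix "G" already present; 2 new (A, T)
  "GATC" → prefix "GAT" already present; 1 new (C)
Total nodes = 6 + 1 + 4 + 2 + 1 = 14

14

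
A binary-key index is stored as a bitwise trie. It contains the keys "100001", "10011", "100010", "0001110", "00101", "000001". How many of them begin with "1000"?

2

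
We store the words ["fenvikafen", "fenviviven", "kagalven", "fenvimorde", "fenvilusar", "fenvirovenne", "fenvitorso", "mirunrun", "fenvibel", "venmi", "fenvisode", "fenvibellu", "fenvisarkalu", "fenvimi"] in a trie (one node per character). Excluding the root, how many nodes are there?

74

Insert word by word; a character creates a node only if that edge doesn't already exist:
  "fenvikafen" → 10 new (f, e, n, v, i, k, a, f, e, n)
  "fenviviven" → prefix "fenvi" already present; 5 new (v, i, v, e, n)
  "kagalven" → 8 new (k, a, g, a, l, v, e, n)
  "fenvimorde" → prefix "fenvi" already present; 5 new (m, o, r, d, e)
  "fenvilusar" → prefix "fenvi" already present; 5 new (l, u, s, a, r)
  "fenvirovenne" → prefix "fenvi" already present; 7 new (r, o, v, e, n, n, e)
  "fenvitorso" → prefix "fenvi" already present; 5 new (t, o, r, s, o)
  "mirunrun" → 8 new (m, i, r, u, n, r, u, n)
  "fenvibel" → prefix "fenvi" already present; 3 new (b, e, l)
  "venmi" → 5 new (v, e, n, m, i)
  "fenvisode" → prefix "fenvi" already present; 4 new (s, o, d, e)
  "fenvibellu" → prefix "fenvibel" already present; 2 new (l, u)
  "fenvisarkalu" → prefix "fenvis" already present; 6 new (a, r, k, a, l, u)
  "fenvimi" → prefix "fenvim" already present; 1 new (i)
Total nodes = 10 + 5 + 8 + 5 + 5 + 7 + 5 + 8 + 3 + 5 + 4 + 2 + 6 + 1 = 74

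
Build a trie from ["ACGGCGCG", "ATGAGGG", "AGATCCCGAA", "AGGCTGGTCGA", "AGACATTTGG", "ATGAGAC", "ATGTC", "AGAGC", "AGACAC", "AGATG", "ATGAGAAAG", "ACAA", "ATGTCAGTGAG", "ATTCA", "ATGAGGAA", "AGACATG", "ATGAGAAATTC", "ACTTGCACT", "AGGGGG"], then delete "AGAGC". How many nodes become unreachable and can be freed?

After clearing the end-marker at "AGAGC", prune upward until reaching a node still needed by another word.
The suffix "GC" (2 nodes) is used only by "AGAGC"; the node for "AGA" still has the child "T", so pruning stops there.
Nodes removed: 2

2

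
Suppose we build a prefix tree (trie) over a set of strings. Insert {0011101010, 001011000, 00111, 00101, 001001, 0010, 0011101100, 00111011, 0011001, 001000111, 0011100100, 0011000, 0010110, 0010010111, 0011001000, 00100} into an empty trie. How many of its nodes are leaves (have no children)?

8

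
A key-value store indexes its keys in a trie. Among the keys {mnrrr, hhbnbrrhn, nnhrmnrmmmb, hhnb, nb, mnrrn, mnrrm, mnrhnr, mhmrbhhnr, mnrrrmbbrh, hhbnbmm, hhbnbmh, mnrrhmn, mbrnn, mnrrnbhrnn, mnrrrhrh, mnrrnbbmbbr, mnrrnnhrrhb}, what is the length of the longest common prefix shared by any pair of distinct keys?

Equivalently: take the maximum, over all pairs, of their longest common prefix length.
"hhbnbmh" and "hhbnbmm" agree on "hhbnbm" (6 characters) before diverging; nothing deeper is shared.
Longest shared-prefix length: 6

6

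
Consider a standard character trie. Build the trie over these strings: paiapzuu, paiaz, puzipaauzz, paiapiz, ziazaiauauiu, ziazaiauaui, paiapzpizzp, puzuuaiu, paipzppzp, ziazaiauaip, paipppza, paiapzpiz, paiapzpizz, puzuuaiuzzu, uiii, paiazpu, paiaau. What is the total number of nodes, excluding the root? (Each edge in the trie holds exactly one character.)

65

Insert word by word; a character creates a node only if that edge doesn't already exist:
  "paiapzuu" → 8 new (p, a, i, a, p, z, u, u)
  "paiaz" → prefix "paia" already present; 1 new (z)
  "puzipaauzz" → prefix "p" already present; 9 new (u, z, i, p, a, a, u, z, z)
  "paiapiz" → prefix "paiap" already present; 2 new (i, z)
  "ziazaiauauiu" → 12 new (z, i, a, z, a, i, a, u, a, u, i, u)
  "ziazaiauaui" → prefix "ziazaiauaui" already present; 0 new (none)
  "paiapzpizzp" → prefix "paiapz" already present; 5 new (p, i, z, z, p)
  "puzuuaiu" → prefix "puz" already present; 5 new (u, u, a, i, u)
  "paipzppzp" → prefix "pai" already present; 6 new (p, z, p, p, z, p)
  "ziazaiauaip" → prefix "ziazaiaua" already present; 2 new (i, p)
  "paipppza" → prefix "paip" already present; 4 new (p, p, z, a)
  "paiapzpiz" → prefix "paiapzpiz" already present; 0 new (none)
  "paiapzpizz" → prefix "paiapzpizz" already present; 0 new (none)
  "puzuuaiuzzu" → prefix "puzuuaiu" already present; 3 new (z, z, u)
  "uiii" → 4 new (u, i, i, i)
  "paiazpu" → prefix "paiaz" already present; 2 new (p, u)
  "paiaau" → prefix "paia" already present; 2 new (a, u)
Total nodes = 8 + 1 + 9 + 2 + 12 + 0 + 5 + 5 + 6 + 2 + 4 + 0 + 0 + 3 + 4 + 2 + 2 = 65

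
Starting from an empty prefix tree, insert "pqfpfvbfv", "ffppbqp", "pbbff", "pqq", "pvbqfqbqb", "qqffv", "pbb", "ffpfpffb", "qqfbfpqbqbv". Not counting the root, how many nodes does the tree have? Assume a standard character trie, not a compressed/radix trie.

47

Count nodes per top-level branch (shared prefixes stored once):
  'f'-branch (ffpfpffb, ffppbqp): 12 nodes
  'p'-branch (pbb, pbbff, pqfpfvbfv, pqq, pvbqfqbqb): 22 nodes
  'q'-branch (qqfbfpqbqbv, qqffv): 13 nodes
Sum: 47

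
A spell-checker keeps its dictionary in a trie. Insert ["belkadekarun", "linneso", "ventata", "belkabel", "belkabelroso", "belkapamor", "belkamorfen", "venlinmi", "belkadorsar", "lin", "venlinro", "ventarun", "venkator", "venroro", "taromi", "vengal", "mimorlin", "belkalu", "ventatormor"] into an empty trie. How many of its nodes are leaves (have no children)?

Leaves are exactly the stored words that no other stored word extends.
Those words: "belkabelroso", "belkadekarun", "belkadorsar", "belkalu", "belkamorfen", "belkapamor", "linneso", "mimorlin", "taromi", "vengal", "venkator", "venlinmi", "venlinro", "venroro", "ventarun", "ventata", "ventatormor"
Leaf count: 17

17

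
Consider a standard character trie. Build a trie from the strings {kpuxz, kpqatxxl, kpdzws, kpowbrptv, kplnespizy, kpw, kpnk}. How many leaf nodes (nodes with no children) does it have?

7

A leaf is a node with no children — equivalently, the end of a word that is not a proper prefix of any other stored word.
Those words: "kpdzws", "kplnespizy", "kpnk", "kpowbrptv", "kpqatxxl", "kpuxz", "kpw"
Leaf count: 7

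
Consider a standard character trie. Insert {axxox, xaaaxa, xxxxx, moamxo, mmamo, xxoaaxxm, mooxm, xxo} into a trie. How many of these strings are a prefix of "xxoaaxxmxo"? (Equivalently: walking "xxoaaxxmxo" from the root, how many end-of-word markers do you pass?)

2

Traverse "xxoaaxxmxo" character by character; count nodes along the way that are marked as word ends.
Prefixes of the query that are stored words: "xxo", "xxoaaxxm"
Count: 2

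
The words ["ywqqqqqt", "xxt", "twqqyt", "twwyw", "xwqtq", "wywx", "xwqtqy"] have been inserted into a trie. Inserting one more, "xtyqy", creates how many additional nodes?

4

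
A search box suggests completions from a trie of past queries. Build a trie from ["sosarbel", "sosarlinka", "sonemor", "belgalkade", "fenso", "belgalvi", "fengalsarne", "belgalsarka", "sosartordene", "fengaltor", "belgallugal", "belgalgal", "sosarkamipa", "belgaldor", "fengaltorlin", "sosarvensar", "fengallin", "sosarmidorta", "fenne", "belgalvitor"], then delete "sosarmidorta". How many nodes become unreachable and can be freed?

After clearing the end-marker at "sosarmidorta", prune upward until reaching a node still needed by another word.
The suffix "midorta" (7 nodes) is used only by "sosarmidorta"; the node for "sosar" still has the child "b", so pruning stops there.
Nodes removed: 7

7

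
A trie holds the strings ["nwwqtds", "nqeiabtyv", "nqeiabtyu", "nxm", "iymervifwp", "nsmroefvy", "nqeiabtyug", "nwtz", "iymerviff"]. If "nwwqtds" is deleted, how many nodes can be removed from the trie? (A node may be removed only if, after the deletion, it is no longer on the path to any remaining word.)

5

A node on "nwwqtds"'s path can go only if nothing else ends at it or branches off below it.
The suffix "wqtds" (5 nodes) is used only by "nwwqtds"; the node for "nw" still has the child "t", so pruning stops there.
Nodes removed: 5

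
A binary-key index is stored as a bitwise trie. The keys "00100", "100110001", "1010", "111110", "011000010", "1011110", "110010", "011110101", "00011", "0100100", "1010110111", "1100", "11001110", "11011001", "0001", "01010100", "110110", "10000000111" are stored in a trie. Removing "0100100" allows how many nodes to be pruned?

4

A node on "0100100"'s path can go only if nothing else ends at it or branches off below it.
The suffix "0100" (4 nodes) is used only by "0100100"; the node for "010" still has the child "1", so pruning stops there.
Nodes removed: 4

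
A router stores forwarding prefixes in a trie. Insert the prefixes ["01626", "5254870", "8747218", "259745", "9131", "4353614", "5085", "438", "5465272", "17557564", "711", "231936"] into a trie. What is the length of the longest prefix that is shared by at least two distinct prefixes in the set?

The deepest shared node is where two words last agree before diverging.
"4353614" and "438" agree on "43" (2 characters) before diverging; nothing deeper is shared.
Longest shared-prefix length: 2

2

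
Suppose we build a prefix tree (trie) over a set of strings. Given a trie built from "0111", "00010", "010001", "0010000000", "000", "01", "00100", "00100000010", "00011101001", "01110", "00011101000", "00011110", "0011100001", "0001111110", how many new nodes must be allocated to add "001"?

Every character of "001" already lies on an existing path (it is a prefix of some stored word).
No new nodes are needed: 0.

0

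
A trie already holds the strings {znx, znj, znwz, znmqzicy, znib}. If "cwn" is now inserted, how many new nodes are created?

3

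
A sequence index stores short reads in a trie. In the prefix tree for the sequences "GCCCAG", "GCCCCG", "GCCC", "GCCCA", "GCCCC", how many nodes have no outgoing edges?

2

Leaves are exactly the stored words that no other stored word extends.
Those words: "GCCCAG", "GCCCCG"
Leaf count: 2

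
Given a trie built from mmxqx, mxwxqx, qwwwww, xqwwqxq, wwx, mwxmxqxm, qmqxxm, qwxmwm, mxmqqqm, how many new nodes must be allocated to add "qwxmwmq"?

Walking "qwxmwmq" from the root, the first 6 characters ("qwxmwm") follow existing edges; "q" is the first miss.
So 7 − 6 = 1 new nodes.

1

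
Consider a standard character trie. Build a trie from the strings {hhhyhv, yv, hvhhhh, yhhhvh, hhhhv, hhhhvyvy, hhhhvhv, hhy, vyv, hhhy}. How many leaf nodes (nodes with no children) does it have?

A leaf is a node with no children — equivalently, the end of a word that is not a proper prefix of any other stored word.
Those words: "hhhhvhv", "hhhhvyvy", "hhhyhv", "hhy", "hvhhhh", "vyv", "yhhhvh", "yv"
Leaf count: 8

8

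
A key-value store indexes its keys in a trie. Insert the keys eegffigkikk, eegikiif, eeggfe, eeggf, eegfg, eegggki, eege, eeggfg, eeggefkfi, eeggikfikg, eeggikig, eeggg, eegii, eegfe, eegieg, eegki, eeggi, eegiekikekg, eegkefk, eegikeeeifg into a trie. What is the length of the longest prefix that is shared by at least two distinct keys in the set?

6

Look for the deepest trie node that still has at least two words in its subtree.
"eeggikfikg" and "eeggikig" agree on "eeggik" (6 characters) before diverging; nothing deeper is shared.
Longest shared-prefix length: 6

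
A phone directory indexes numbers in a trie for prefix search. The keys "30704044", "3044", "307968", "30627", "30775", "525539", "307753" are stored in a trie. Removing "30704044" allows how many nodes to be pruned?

5

Walk "30704044" from the leaf back toward the root, removing each node that no remaining word uses.
The suffix "04044" (5 nodes) is used only by "30704044"; the node for "307" still has the child "9", so pruning stops there.
Nodes removed: 5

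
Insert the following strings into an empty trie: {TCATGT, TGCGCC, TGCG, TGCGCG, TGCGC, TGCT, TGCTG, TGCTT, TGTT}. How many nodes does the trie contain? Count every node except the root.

Count nodes per top-level branch (shared prefixes stored once):
  'T'-branch (TCATGT, TGCG, TGCGC, TGCGCC, TGCGCG, TGCT, TGCTG, TGCTT, TGTT): 17 nodes
Sum: 17

17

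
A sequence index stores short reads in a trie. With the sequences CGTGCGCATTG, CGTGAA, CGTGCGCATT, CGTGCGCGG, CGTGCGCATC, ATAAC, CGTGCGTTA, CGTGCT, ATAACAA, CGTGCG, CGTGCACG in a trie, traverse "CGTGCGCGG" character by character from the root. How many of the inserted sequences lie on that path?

Check each prefix of "CGTGCGCGG" against the stored set — each match is an end-marker on the path.
Prefixes of the query that are stored words: "CGTGCG", "CGTGCGCGG"
Count: 2

2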